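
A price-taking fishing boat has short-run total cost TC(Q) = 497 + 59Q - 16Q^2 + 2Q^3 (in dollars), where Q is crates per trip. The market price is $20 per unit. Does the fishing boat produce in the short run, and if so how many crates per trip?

Variable cost is VC = 59Q - 16Q^2 + 2Q^3, so AVC = VC/Q = 59 - 16Q + 2Q^2 and MC = dTC/dQ = 59 - 32Q + 6Q^2.
AVC hits its minimum where MC = AVC, at Q = 4, giving min AVC = 59 - 16·4 + 2·4^2 = $27.
Since P = $20 < min AVC = $27, price fails to cover variable cost at any output.
Shutting down limits the loss to fixed cost, $497.

Shut down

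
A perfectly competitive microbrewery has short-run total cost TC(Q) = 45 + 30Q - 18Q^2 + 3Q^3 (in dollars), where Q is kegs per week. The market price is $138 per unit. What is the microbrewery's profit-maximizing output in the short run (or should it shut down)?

Produce at Q = 6

Variable cost is VC = 30Q - 18Q^2 + 3Q^3, so AVC = VC/Q = 30 - 18Q + 3Q^2 and MC = dTC/dQ = 30 - 36Q + 9Q^2.
AVC hits its minimum where MC = AVC, at Q = 3, giving min AVC = 30 - 18·3 + 3·3^2 = $3.
Since P = $138 ≥ min AVC = $3, price covers variable cost and the firm should produce.
P = MC gives -108 - 36Q + 9Q^2 = 0, with roots -2 and 6. Take the larger (rising MC): Q* = 6.
Check: AVC at Q = 6 is $30 ≤ P, so revenue covers variable cost.
Profit = P·Q − TC = 138·6 − 225 = $603.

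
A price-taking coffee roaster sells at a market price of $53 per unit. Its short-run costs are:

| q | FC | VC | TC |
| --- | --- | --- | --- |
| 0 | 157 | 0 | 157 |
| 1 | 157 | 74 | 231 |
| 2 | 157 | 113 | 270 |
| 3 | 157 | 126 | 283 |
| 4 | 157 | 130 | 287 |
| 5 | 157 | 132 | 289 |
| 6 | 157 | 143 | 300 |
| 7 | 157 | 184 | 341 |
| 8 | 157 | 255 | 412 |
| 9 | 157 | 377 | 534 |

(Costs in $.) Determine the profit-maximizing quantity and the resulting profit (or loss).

Compute π = P·q − TC at each output: q=0: -157; q=1: -178; q=2: -164; q=3: -124; q=4: -75; q=5: -24; q=6: 18; q=7: 30; q=8: 12; q=9: -57.
Profit is maximized at q = 7. AVC there is 184/7 = $26.29 ≤ P, so producing beats shutting down (which would give -$157).

q = 7; profit = $30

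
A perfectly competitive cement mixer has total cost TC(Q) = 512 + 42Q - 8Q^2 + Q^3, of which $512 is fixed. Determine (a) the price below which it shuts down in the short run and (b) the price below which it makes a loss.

AVC = 42 - 8Q + Q^2; minimized at Q = 4, giving min AVC = $26. That is the shutdown price.
ATC = 512/Q + 42 - 8Q + Q^2. Setting dATC/dQ = −512/Q^2 − 8 + 2Q = 0 gives Q = 8 (since 2·8^3 − 8·8^2 = 512).
min ATC = 512/8 + 42 − 8·8 + 8^2 = $106. That is the break-even price.
For $26 ≤ P < $106 the firm produces at a loss; below $26 it shuts down.

Shutdown price = $26; break-even price = $106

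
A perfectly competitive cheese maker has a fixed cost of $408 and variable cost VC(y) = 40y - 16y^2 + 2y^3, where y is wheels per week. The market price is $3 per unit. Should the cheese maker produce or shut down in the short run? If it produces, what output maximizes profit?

Shut down

From TC, MC = TC'(y) = 40 - 32y + 6y^2 and AVC = VC/y = 40 - 16y + 2y^2.
AVC is minimized where dAVC/dy = -16 + 4y = 0, at y = 4; min AVC = 40 - 16·4 + 2·4^2 = $8.
P = $3 lies below min AVC = $8; no output level covers variable cost.
Best response: produce nothing and absorb the $408 fixed cost.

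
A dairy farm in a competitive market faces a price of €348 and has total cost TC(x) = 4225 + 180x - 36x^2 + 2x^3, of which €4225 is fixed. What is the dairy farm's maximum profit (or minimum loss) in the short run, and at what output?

Profit = -€305 at x = 14

AVC = 180 - 36x + 2x^2; min AVC = €18 at x = 9. Since P = €348 ≥ min AVC, the firm produces.
MC = 180 - 72x + 6x^2. Setting P = MC and taking the root on the rising branch gives x* = 14.
TR = 348·14 = 4872. TC = 4225 + 952 = 5177. Profit = 4872 − 5177 = -€305.
Shutting down would mean losing the fixed cost of €4225, so operating at a loss of €305 is better by €3920.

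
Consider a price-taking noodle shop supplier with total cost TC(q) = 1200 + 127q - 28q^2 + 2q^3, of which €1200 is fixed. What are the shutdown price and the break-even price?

AVC = 127 - 28q + 2q^2; minimized at q = 7, giving min AVC = €29. That is the shutdown price.
ATC = 1200/q + 127 - 28q + 2q^2. Setting dATC/dq = −1200/q^2 − 28 + 4q = 0 gives q = 10 (since 4·10^3 − 28·10^2 = 1200).
min ATC = 1200/10 + 127 − 28·10 + 2·10^2 = €167. That is the break-even price.
Between these two prices the firm operates at a loss; above €167 it earns a profit.

Shutdown price = €29; break-even price = €167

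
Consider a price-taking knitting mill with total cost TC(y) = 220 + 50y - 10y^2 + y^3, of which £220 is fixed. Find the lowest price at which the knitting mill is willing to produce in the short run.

£25 per unit

Short-run supply begins at min AVC. From VC = 50y - 10y^2 + y^3, AVC = 50 - 10y + y^2.
At the minimum of AVC, MC = AVC. MC = 50 - 20y + 3y^2; setting MC = AVC gives 2y^2 - 10y = 0, so y = 5. min AVC = 25.
For P < £25 the firm produces nothing.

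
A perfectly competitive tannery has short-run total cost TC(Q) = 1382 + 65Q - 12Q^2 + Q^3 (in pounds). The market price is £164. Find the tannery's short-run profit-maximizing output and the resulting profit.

AVC = 65 - 12Q + Q^2 has its minimum £29 at Q = 6; price £164 clears that bar, so the firm operates.
With MC = 65 - 24Q + 3Q^2, P = MC on the upward-sloping part at Q* = 11.
TR = 164·11 = 1804. TC = 1382 + 594 = 1976. Profit = 1804 − 1976 = -£172.
That loss of £172 beats the £1382 the firm would lose by shutting down; producing recovers £1210 of fixed cost.

Profit = -£172 at Q = 11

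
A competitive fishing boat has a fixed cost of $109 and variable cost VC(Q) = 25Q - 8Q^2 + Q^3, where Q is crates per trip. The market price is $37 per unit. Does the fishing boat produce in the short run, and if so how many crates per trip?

From TC, MC = TC'(Q) = 25 - 16Q + 3Q^2 and AVC = VC/Q = 25 - 8Q + Q^2.
The AVC parabola has its vertex at Q = 8/2 = 4, where AVC = 25 - 8·4 + 4^2 = $9.
Because $37 ≥ $9, revenue can cover variable cost; the firm operates.
Set P = MC: 37 = 25 - 16Q + 3Q^2 → -12 - 16Q + 3Q^2 = 0. The roots are Q = -2/3 and Q = 6; the profit-maximizing output is on the rising part of MC, so Q* = 6.
Check: AVC at Q = 6 is $13 ≤ P, so revenue covers variable cost.
Profit = P·Q − TC = 37·6 − 187 = $35.

Produce at Q = 6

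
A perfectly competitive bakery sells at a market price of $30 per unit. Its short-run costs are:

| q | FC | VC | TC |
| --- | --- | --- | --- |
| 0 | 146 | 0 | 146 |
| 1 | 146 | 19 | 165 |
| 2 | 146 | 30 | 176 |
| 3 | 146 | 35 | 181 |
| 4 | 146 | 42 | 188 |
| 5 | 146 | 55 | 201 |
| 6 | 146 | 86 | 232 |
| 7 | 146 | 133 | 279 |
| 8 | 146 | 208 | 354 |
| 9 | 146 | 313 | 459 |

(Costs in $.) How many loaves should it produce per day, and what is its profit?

q = 5; profit = -$51

Profit at each row (π = 30q − TC): q=0: -146; q=1: -135; q=2: -116; q=3: -91; q=4: -68; q=5: -51; q=6: -52; q=7: -69; q=8: -114; q=9: -189.
Profit is maximized at q = 5. AVC there is 55/5 = $11 ≤ P, so producing beats shutting down (which would give -$146).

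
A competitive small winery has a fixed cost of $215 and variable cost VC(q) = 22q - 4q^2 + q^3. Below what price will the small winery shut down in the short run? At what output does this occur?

$18 per unit, at q = 2

The firm shuts down when price falls below the minimum of average variable cost. AVC = VC/q = 22 - 4q + q^2.
At the minimum of AVC, MC = AVC. MC = 22 - 8q + 3q^2; setting MC = AVC gives 2q^2 - 4q = 0, so q = 2. min AVC = 18.
For P < $18 the firm produces nothing.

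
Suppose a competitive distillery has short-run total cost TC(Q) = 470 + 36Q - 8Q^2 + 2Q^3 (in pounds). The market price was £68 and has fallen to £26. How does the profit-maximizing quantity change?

AVC = 36 - 8Q + 2Q^2, minimized at Q = 2 where min AVC = £28. MC = 36 - 16Q + 6Q^2.
With P = £68 above the shutdown price, P = MC gives Q = 4.
At P = £26 < min AVC = £28, price no longer covers variable cost at any output, so the firm shuts down: Q = 0.

Output falls from 4 to 0 (the firm shuts down)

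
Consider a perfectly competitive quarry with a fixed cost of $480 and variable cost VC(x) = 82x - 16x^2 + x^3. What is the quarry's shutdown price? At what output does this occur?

The shutdown price is the minimum of AVC. VC = 82x - 16x^2 + x^3, so AVC = 82 - 16x + x^2.
At the minimum of AVC, MC = AVC. MC = 82 - 32x + 3x^2; setting MC = AVC gives 2x^2 - 16x = 0, so x = 8. min AVC = 18.
So the shutdown price is $18.

$18 per unit, at x = 8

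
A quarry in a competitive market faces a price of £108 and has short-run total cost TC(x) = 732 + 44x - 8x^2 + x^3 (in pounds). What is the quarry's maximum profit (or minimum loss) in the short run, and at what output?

AVC = 44 - 8x + x^2; min AVC = £28 at x = 4. Since P = £108 ≥ min AVC, the firm produces.
With MC = 44 - 16x + 3x^2, P = MC on the upward-sloping part at x* = 8.
TR = 108·8 = 864. TC = 732 + 352 = 1084. Profit = 864 − 1084 = -£220.
Shutting down would mean losing the fixed cost of £732, so operating at a loss of £220 is better by £512.

Profit = -£220 at x = 8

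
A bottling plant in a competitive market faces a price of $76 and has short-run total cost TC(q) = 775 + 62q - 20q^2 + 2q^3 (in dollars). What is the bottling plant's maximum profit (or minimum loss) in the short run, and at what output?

Profit = -$383 at q = 7

AVC = 62 - 20q + 2q^2; min AVC = $12 at q = 5. Since P = $76 ≥ min AVC, the firm produces.
With MC = 62 - 40q + 6q^2, P = MC on the upward-sloping part at q* = 7.
TR = 76·7 = 532. TC = 775 + 140 = 915. Profit = 532 − 915 = -$383.
Shutting down would mean losing the fixed cost of $775, so operating at a loss of $383 is better by $392.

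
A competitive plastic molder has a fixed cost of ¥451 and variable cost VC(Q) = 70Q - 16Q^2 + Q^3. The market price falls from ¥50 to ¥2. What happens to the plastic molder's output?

Output falls from 10 to 0 (the firm shuts down)

MC = 70 - 32Q + 3Q^2; the shutdown threshold is min AVC = ¥6 (at Q = 8).
With P = ¥50 above the shutdown price, P = MC gives Q = 10.
At P = ¥2 < min AVC = ¥6, price no longer covers variable cost at any output, so the firm shuts down: Q = 0.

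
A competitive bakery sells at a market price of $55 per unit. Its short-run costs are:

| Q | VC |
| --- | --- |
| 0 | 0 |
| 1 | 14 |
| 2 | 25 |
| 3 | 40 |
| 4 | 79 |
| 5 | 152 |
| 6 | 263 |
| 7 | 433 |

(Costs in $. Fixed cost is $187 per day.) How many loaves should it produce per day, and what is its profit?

Tabulate TR − TC: Q=0: -187; Q=1: -146; Q=2: -102; Q=3: -62; Q=4: -46; Q=5: -64; Q=6: -120; Q=7: -235.
Profit is maximized at Q = 4. AVC there is 79/4 = $19.75 ≤ P, so producing beats shutting down (which would give -$187).

Q = 4; profit = -$46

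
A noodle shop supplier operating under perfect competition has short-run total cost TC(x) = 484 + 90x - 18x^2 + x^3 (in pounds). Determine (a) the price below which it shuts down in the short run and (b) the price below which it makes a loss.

Shutdown price = £9; break-even price = £57

AVC = 90 - 18x + x^2; minimized at x = 9, giving min AVC = £9. That is the shutdown price.
ATC = 484/x + 90 - 18x + x^2. Setting dATC/dx = −484/x^2 − 18 + 2x = 0 gives x = 11 (since 2·11^3 − 18·11^2 = 484).
min ATC = 484/11 + 90 − 18·11 + 11^2 = £57. That is the break-even price.
For £9 ≤ P < £57 the firm produces at a loss; below £9 it shuts down.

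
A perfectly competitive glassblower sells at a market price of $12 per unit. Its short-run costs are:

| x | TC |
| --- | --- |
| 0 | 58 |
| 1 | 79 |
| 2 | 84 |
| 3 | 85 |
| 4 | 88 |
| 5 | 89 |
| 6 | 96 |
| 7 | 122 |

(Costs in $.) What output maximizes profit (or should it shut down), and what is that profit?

x = 6; profit = -$24

Tabulate TR − TC: x=0: -58; x=1: -67; x=2: -60; x=3: -49; x=4: -40; x=5: -29; x=6: -24; x=7: -38.
Profit is maximized at x = 6. AVC there is 38/6 = $6.33 ≤ P, so producing beats shutting down (which would give -$58).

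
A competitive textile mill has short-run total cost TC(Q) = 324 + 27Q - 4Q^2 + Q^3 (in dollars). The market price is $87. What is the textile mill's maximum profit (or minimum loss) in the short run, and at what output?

AVC = 27 - 4Q + Q^2; min AVC = $23 at Q = 2. Since P = $87 ≥ min AVC, the firm produces.
With MC = 27 - 8Q + 3Q^2, P = MC on the upward-sloping part at Q* = 6.
TR = 87·6 = 522. TC = 324 + 234 = 558. Profit = 522 − 558 = -$36.
By producing, the firm covers all variable cost plus $288 of fixed cost; shutting down would lose the full $324.

Profit = -$36 at Q = 6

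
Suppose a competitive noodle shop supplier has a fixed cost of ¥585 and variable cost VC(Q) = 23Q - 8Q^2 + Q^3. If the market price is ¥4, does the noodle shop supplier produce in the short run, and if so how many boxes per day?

From TC, MC = TC'(Q) = 23 - 16Q + 3Q^2 and AVC = VC/Q = 23 - 8Q + Q^2.
AVC is minimized where dAVC/dQ = -8 + 2Q = 0, at Q = 4; min AVC = 23 - 8·4 + 4^2 = ¥7.
Since P = ¥4 < min AVC = ¥7, price fails to cover variable cost at any output.
Shutting down limits the loss to fixed cost, ¥585.

Shut down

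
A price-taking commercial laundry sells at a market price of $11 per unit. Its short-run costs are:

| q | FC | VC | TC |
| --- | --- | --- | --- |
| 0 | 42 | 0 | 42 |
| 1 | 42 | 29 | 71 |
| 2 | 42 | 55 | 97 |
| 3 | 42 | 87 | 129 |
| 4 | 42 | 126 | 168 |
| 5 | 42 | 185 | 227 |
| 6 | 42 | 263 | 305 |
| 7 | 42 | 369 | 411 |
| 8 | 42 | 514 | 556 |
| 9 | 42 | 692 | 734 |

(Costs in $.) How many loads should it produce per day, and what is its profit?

Tabulate TR − TC: q=0: -42; q=1: -60; q=2: -75; q=3: -96; q=4: -124; q=5: -172; q=6: -239; q=7: -334; q=8: -468; q=9: -635.
Profit is highest at q = 0. Equivalently, the lowest AVC in the table is 55/2 ≈ $27.50 at q = 2, and P = $11 falls below it — price never covers variable cost, so the firm shuts down and loses only its fixed cost.

q = 0 (shut down); profit = -$42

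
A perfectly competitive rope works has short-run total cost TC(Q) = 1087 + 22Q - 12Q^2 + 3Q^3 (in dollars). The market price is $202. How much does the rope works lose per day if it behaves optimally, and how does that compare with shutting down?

Profit = -$223 at Q = 6

AVC = 22 - 12Q + 3Q^2; min AVC = $10 at Q = 2. Since P = $202 ≥ min AVC, the firm produces.
MC = 22 - 24Q + 9Q^2. Setting P = MC and taking the root on the rising branch gives Q* = 6.
TR = 202·6 = 1212. TC = 1087 + 348 = 1435. Profit = 1212 − 1435 = -$223.
That loss of $223 beats the $1087 the firm would lose by shutting down; producing recovers $864 of fixed cost.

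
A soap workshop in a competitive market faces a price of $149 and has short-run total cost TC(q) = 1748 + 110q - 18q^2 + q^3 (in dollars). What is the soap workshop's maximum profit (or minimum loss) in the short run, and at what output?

AVC = 110 - 18q + q^2; min AVC = $29 at q = 9. Since P = $149 ≥ min AVC, the firm produces.
With MC = 110 - 36q + 3q^2, P = MC on the upward-sloping part at q* = 13.
TR = 149·13 = 1937. TC = 1748 + 585 = 2333. Profit = 1937 − 2333 = -$396.
By producing, the firm covers all variable cost plus $1352 of fixed cost; shutting down would lose the full $1748.

Profit = -$396 at q = 13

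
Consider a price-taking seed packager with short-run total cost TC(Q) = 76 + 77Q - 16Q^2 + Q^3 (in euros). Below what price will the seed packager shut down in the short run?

€13 per unit

The firm shuts down when price falls below the minimum of average variable cost. AVC = VC/Q = 77 - 16Q + Q^2.
dAVC/dQ = -16 + 2Q = 0 gives Q = 8. min AVC = 77 - 16·8 + 8^2 = 13.
For P < €13 the firm produces nothing.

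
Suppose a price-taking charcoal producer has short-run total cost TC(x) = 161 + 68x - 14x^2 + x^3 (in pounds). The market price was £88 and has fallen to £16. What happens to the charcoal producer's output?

Output falls from 10 to 0 (the firm shuts down)

MC = 68 - 28x + 3x^2; the shutdown threshold is min AVC = £19 (at x = 7).
At P = £88 ≥ min AVC, set P = MC on the rising branch: x = 10.
At P = £16 < min AVC = £19, price no longer covers variable cost at any output, so the firm shuts down: x = 0.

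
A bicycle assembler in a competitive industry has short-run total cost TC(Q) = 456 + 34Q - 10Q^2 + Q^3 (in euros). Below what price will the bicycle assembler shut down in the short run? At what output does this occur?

€9 per unit, at Q = 5

The shutdown price is the minimum of AVC. VC = 34Q - 10Q^2 + Q^3, so AVC = 34 - 10Q + Q^2.
dAVC/dQ = -10 + 2Q = 0 gives Q = 5. min AVC = 34 - 10·5 + 5^2 = 9.
The firm shuts down for any P below €9.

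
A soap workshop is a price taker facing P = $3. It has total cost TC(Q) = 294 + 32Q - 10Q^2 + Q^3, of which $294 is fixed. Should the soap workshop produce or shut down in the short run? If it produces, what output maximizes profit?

Shut down

Strip out fixed cost: VC = 32Q - 10Q^2 + Q^3. Then AVC = 32 - 10Q + Q^2 and MC = 32 - 20Q + 3Q^2.
The AVC parabola has its vertex at Q = 10/2 = 5, where AVC = 32 - 10·5 + 5^2 = $7.
P = $3 lies below min AVC = $7; no output level covers variable cost.
Shutting down limits the loss to fixed cost, $294.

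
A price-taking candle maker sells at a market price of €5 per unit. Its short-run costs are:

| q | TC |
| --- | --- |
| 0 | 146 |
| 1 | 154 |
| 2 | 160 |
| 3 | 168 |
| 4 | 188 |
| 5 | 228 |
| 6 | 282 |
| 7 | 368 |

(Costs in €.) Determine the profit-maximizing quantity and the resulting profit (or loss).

q = 0 (shut down); profit = -€146

Profit at each row (π = 5q − TC): q=0: -146; q=1: -149; q=2: -150; q=3: -153; q=4: -168; q=5: -203; q=6: -252; q=7: -333.
Profit is highest at q = 0. Equivalently, the lowest AVC in the table is 14/2 ≈ €7 at q = 2, and P = €5 falls below it — price never covers variable cost, so the firm shuts down and loses only its fixed cost.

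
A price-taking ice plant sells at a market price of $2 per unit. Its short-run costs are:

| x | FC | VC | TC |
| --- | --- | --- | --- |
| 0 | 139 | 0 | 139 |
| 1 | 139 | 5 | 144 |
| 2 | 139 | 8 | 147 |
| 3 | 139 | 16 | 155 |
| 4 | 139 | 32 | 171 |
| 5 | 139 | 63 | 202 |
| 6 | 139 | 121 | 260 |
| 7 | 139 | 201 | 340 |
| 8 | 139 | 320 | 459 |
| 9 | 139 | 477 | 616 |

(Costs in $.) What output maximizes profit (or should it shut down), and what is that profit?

x = 0 (shut down); profit = -$139

Profit at each row (π = 2x − TC): x=0: -139; x=1: -142; x=2: -143; x=3: -149; x=4: -163; x=5: -192; x=6: -248; x=7: -326; x=8: -443; x=9: -598.
Profit is highest at x = 0. Equivalently, the lowest AVC in the table is 8/2 ≈ $4 at x = 2, and P = $2 falls below it — price never covers variable cost, so the firm shuts down and loses only its fixed cost.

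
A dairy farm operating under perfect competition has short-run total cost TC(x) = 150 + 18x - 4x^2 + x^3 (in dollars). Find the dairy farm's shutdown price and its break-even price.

Shutdown price = $14; break-even price = $53

AVC = 18 - 4x + x^2; minimized at x = 2, giving min AVC = $14. That is the shutdown price.
ATC = 150/x + 18 - 4x + x^2. Setting dATC/dx = −150/x^2 − 4 + 2x = 0 gives x = 5 (since 2·5^3 − 4·5^2 = 150).
min ATC = 150/5 + 18 − 4·5 + 5^2 = $53. That is the break-even price.
Between these two prices the firm operates at a loss; above $53 it earns a profit.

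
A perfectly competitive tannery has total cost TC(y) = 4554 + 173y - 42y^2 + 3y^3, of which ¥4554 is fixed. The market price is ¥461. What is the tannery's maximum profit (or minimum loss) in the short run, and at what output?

Profit = -¥234 at y = 12

AVC = 173 - 42y + 3y^2; min AVC = ¥26 at y = 7. Since P = ¥461 ≥ min AVC, the firm produces.
With MC = 173 - 84y + 9y^2, P = MC on the upward-sloping part at y* = 12.
TR = 461·12 = 5532. TC = 4554 + 1212 = 5766. Profit = 5532 − 5766 = -¥234.
Shutting down would mean losing the fixed cost of ¥4554, so operating at a loss of ¥234 is better by ¥4320.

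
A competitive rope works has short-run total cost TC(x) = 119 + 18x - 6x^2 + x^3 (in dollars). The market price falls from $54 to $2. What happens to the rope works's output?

AVC = 18 - 6x + x^2, minimized at x = 3 where min AVC = $9. MC = 18 - 12x + 3x^2.
At P = $54 ≥ min AVC, set P = MC on the rising branch: x = 6.
At P = $2 < min AVC = $9, price no longer covers variable cost at any output, so the firm shuts down: x = 0.

Output falls from 6 to 0 (the firm shuts down)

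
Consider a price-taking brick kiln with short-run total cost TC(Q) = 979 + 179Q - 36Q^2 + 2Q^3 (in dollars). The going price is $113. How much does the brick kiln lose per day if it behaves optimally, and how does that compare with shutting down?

AVC = 179 - 36Q + 2Q^2; min AVC = $17 at Q = 9. Since P = $113 ≥ min AVC, the firm produces.
With MC = 179 - 72Q + 6Q^2, P = MC on the upward-sloping part at Q* = 11.
TR = 113·11 = 1243. TC = 979 + 275 = 1254. Profit = 1243 − 1254 = -$11.
By producing, the firm covers all variable cost plus $968 of fixed cost; shutting down would lose the full $979.

Profit = -$11 at Q = 11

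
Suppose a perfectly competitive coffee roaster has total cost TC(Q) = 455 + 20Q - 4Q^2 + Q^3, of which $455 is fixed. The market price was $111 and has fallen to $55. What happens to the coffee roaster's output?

AVC = 20 - 4Q + Q^2, minimized at Q = 2 where min AVC = $16. MC = 20 - 8Q + 3Q^2.
At P = $111 ≥ min AVC, set P = MC on the rising branch: Q = 7.
At P = $55 ≥ min AVC, set P = MC: Q = 5. The firm stays open but cuts output.

Output falls from 7 to 5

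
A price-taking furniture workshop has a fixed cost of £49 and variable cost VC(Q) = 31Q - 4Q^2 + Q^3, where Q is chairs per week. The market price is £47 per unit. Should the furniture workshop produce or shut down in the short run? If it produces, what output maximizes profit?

From TC, MC = TC'(Q) = 31 - 8Q + 3Q^2 and AVC = VC/Q = 31 - 4Q + Q^2.
The AVC parabola has its vertex at Q = 4/2 = 2, where AVC = 31 - 4·2 + 2^2 = £27.
Since P = £47 ≥ min AVC = £27, price covers variable cost and the firm should produce.
Set P = MC: 47 = 31 - 8Q + 3Q^2 → -16 - 8Q + 3Q^2 = 0. The roots are Q = -4/3 and Q = 4; the profit-maximizing output is on the rising part of MC, so Q* = 4.
Check: AVC at Q = 4 is £31 ≤ P, so revenue covers variable cost.
Profit = P·Q − TC = 47·4 − 173 = £15.

Produce at Q = 4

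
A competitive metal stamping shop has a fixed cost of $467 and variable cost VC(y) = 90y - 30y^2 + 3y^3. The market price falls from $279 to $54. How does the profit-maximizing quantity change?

Output falls from 9 to 6

MC = 90 - 60y + 9y^2; the shutdown threshold is min AVC = $15 (at y = 5).
With P = $279 above the shutdown price, P = MC gives y = 9.
At P = $54 ≥ min AVC, set P = MC: y = 6. The firm stays open but cuts output.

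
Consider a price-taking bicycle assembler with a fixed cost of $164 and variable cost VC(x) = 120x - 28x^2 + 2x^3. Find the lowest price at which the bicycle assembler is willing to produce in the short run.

$22 per unit

Short-run supply begins at min AVC. From VC = 120x - 28x^2 + 2x^3, AVC = 120 - 28x + 2x^2.
dAVC/dx = -28 + 4x = 0 gives x = 7. min AVC = 120 - 28·7 + 2·7^2 = 22.
So the shutdown price is $22.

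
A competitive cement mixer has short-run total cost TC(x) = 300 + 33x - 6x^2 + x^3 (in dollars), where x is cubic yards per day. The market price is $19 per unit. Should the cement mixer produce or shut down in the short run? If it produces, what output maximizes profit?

From TC, MC = TC'(x) = 33 - 12x + 3x^2 and AVC = VC/x = 33 - 6x + x^2.
AVC hits its minimum where MC = AVC, at x = 3, giving min AVC = 33 - 6·3 + 3^2 = $24.
Since P = $19 < min AVC = $24, price fails to cover variable cost at any output.
Best response: produce nothing and absorb the $300 fixed cost.

Shut down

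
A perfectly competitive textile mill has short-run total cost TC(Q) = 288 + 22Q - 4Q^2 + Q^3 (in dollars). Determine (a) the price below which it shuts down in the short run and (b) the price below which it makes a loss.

Shutdown price = $18; break-even price = $82

Shutdown price = min AVC. AVC = 22 - 4Q + Q^2, with vertex at Q = 2 and minimum $18.
ATC = 288/Q + 22 - 4Q + Q^2. Setting dATC/dQ = −288/Q^2 − 4 + 2Q = 0 gives Q = 6 (since 2·6^3 − 4·6^2 = 288).
min ATC = 288/6 + 22 − 4·6 + 6^2 = $82. That is the break-even price.
Between these two prices the firm operates at a loss; above $82 it earns a profit.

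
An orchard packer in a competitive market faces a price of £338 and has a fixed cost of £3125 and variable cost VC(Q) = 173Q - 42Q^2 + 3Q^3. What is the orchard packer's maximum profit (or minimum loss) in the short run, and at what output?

AVC = 173 - 42Q + 3Q^2; min AVC = £26 at Q = 7. Since P = £338 ≥ min AVC, the firm produces.
MC = 173 - 84Q + 9Q^2. Setting P = MC and taking the root on the rising branch gives Q* = 11.
TR = 338·11 = 3718. TC = 3125 + 814 = 3939. Profit = 3718 − 3939 = -£221.
Shutting down would mean losing the fixed cost of £3125, so operating at a loss of £221 is better by £2904.

Profit = -£221 at Q = 11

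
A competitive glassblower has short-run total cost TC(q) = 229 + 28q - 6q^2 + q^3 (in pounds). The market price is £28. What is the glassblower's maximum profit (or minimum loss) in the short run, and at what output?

AVC = 28 - 6q + q^2; min AVC = £19 at q = 3. Since P = £28 ≥ min AVC, the firm produces.
MC = 28 - 12q + 3q^2. Setting P = MC and taking the root on the rising branch gives q* = 4.
TR = 28·4 = 112. TC = 229 + 80 = 309. Profit = 112 − 309 = -£197.
That loss of £197 beats the £229 the firm would lose by shutting down; producing recovers £32 of fixed cost.

Profit = -£197 at q = 4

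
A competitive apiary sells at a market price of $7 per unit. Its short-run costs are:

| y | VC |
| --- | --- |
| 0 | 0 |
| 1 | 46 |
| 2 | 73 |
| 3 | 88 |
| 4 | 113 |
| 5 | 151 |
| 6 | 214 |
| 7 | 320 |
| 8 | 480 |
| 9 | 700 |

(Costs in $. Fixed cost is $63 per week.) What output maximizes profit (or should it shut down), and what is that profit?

Compute π = P·y − TC at each output: y=0: -63; y=1: -102; y=2: -122; y=3: -130; y=4: -148; y=5: -179; y=6: -235; y=7: -334; y=8: -487; y=9: -700.
Profit is highest at y = 0. Equivalently, the lowest AVC in the table is 113/4 ≈ $28.25 at y = 4, and P = $7 falls below it — price never covers variable cost, so the firm shuts down and loses only its fixed cost.

y = 0 (shut down); profit = -$63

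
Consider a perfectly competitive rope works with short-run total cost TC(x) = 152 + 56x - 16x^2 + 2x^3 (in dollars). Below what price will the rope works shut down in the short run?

$24 per unit

The shutdown price is the minimum of AVC. VC = 56x - 16x^2 + 2x^3, so AVC = 56 - 16x + 2x^2.
dAVC/dx = -16 + 4x = 0 gives x = 4. min AVC = 56 - 16·4 + 2·4^2 = 24.
So the shutdown price is $24.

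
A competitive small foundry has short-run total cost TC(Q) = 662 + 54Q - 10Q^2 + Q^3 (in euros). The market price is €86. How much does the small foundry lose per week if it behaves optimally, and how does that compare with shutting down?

AVC = 54 - 10Q + Q^2; min AVC = €29 at Q = 5. Since P = €86 ≥ min AVC, the firm produces.
MC = 54 - 20Q + 3Q^2. Setting P = MC and taking the root on the rising branch gives Q* = 8.
TR = 86·8 = 688. TC = 662 + 304 = 966. Profit = 688 − 966 = -€278.
By producing, the firm covers all variable cost plus €384 of fixed cost; shutting down would lose the full €662.

Profit = -€278 at Q = 8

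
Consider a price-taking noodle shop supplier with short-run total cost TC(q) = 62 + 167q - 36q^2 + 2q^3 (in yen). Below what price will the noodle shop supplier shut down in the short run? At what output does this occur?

¥5 per unit, at q = 9

Short-run supply begins at min AVC. From VC = 167q - 36q^2 + 2q^3, AVC = 167 - 36q + 2q^2.
dAVC/dq = -36 + 4q = 0 gives q = 9. min AVC = 167 - 36·9 + 2·9^2 = 5.
The firm shuts down for any P below ¥5.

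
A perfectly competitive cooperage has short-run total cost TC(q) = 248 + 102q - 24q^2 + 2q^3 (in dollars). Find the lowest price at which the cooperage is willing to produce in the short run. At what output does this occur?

Short-run supply begins at min AVC. From VC = 102q - 24q^2 + 2q^3, AVC = 102 - 24q + 2q^2.
At the minimum of AVC, MC = AVC. MC = 102 - 48q + 6q^2; setting MC = AVC gives 4q^2 - 24q = 0, so q = 6. min AVC = 30.
The firm shuts down for any P below $30.

$30 per unit, at q = 6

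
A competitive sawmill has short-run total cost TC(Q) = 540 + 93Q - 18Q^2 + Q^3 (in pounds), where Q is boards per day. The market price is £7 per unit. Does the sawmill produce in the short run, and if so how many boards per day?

From TC, MC = TC'(Q) = 93 - 36Q + 3Q^2 and AVC = VC/Q = 93 - 18Q + Q^2.
AVC hits its minimum where MC = AVC, at Q = 9, giving min AVC = 93 - 18·9 + 9^2 = £12.
With P < min AVC (£7 < £12), every unit sold adds to the loss.
Shutting down limits the loss to fixed cost, £540.

Shut down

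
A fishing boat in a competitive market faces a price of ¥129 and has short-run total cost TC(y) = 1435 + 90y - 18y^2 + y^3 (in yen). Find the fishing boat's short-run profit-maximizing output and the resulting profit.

AVC = 90 - 18y + y^2 has its minimum ¥9 at y = 9; price ¥129 clears that bar, so the firm operates.
MC = 90 - 36y + 3y^2. Setting P = MC and taking the root on the rising branch gives y* = 13.
TR = 129·13 = 1677. TC = 1435 + 325 = 1760. Profit = 1677 − 1760 = -¥83.
By producing, the firm covers all variable cost plus ¥1352 of fixed cost; shutting down would lose the full ¥1435.

Profit = -¥83 at y = 13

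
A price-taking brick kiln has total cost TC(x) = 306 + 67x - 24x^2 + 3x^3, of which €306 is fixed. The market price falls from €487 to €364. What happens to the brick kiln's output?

Output falls from 10 to 9

AVC = 67 - 24x + 3x^2, minimized at x = 4 where min AVC = €19. MC = 67 - 48x + 9x^2.
At P = €487 ≥ min AVC, set P = MC on the rising branch: x = 10.
At P = €364 ≥ min AVC, set P = MC: x = 9. The firm stays open but cuts output.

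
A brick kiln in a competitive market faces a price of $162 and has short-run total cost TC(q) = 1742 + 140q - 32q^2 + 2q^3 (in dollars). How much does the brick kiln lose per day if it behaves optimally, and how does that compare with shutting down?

AVC = 140 - 32q + 2q^2 has its minimum $12 at q = 8; price $162 clears that bar, so the firm operates.
With MC = 140 - 64q + 6q^2, P = MC on the upward-sloping part at q* = 11.
TR = 162·11 = 1782. TC = 1742 + 330 = 2072. Profit = 1782 − 2072 = -$290.
By producing, the firm covers all variable cost plus $1452 of fixed cost; shutting down would lose the full $1742.

Profit = -$290 at q = 11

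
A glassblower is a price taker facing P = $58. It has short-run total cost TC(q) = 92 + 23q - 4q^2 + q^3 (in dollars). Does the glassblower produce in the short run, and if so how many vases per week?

Produce at q = 5

From TC, MC = TC'(q) = 23 - 8q + 3q^2 and AVC = VC/q = 23 - 4q + q^2.
AVC is minimized where dAVC/dq = -4 + 2q = 0, at q = 2; min AVC = 23 - 4·2 + 2^2 = $19.
Since P = $58 ≥ min AVC = $19, price covers variable cost and the firm should produce.
P = MC gives -35 - 8q + 3q^2 = 0, with roots -7/3 and 5. Take the larger (rising MC): q* = 5.
Check: AVC at q = 5 is $28 ≤ P, so revenue covers variable cost.
Profit = P·q − TC = 58·5 − 232 = $58.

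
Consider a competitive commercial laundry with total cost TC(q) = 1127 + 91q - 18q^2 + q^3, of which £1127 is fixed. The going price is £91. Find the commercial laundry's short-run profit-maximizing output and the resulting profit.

AVC = 91 - 18q + q^2; min AVC = £10 at q = 9. Since P = £91 ≥ min AVC, the firm produces.
With MC = 91 - 36q + 3q^2, P = MC on the upward-sloping part at q* = 12.
TR = 91·12 = 1092. TC = 1127 + 228 = 1355. Profit = 1092 − 1355 = -£263.
That loss of £263 beats the £1127 the firm would lose by shutting down; producing recovers £864 of fixed cost.

Profit = -£263 at q = 12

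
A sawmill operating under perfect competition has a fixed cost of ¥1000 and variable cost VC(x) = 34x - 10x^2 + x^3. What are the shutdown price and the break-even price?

Shutdown price = ¥9; break-even price = ¥134

AVC = 34 - 10x + x^2; minimized at x = 5, giving min AVC = ¥9. That is the shutdown price.
ATC = 1000/x + 34 - 10x + x^2. Setting dATC/dx = −1000/x^2 − 10 + 2x = 0 gives x = 10 (since 2·10^3 − 10·10^2 = 1000).
min ATC = 1000/10 + 34 − 10·10 + 10^2 = ¥134. That is the break-even price.
Between these two prices the firm operates at a loss; above ¥134 it earns a profit.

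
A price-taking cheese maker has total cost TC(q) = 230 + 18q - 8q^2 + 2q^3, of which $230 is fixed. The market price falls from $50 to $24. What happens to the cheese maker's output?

Output falls from 4 to 3

MC = 18 - 16q + 6q^2; the shutdown threshold is min AVC = $10 (at q = 2).
With P = $50 above the shutdown price, P = MC gives q = 4.
At P = $24 ≥ min AVC, set P = MC: q = 3. The firm stays open but cuts output.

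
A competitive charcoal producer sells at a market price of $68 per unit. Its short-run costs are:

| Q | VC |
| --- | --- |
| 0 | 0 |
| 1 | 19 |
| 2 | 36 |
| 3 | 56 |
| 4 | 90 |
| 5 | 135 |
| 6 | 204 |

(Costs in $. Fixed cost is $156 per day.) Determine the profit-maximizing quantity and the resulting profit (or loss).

Q = 5; profit = $49

Tabulate TR − TC: Q=0: -156; Q=1: -107; Q=2: -56; Q=3: -8; Q=4: 26; Q=5: 49; Q=6: 48.
Profit is maximized at Q = 5. AVC there is 135/5 = $27 ≤ P, so producing beats shutting down (which would give -$156).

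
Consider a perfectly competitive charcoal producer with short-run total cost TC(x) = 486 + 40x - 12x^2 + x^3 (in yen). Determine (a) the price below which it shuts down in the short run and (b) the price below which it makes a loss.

Shutdown price = min AVC. AVC = 40 - 12x + x^2, with vertex at x = 6 and minimum ¥4.
ATC = 486/x + 40 - 12x + x^2. Setting dATC/dx = −486/x^2 − 12 + 2x = 0 gives x = 9 (since 2·9^3 − 12·9^2 = 486).
min ATC = 486/9 + 40 − 12·9 + 9^2 = ¥67. That is the break-even price.
Between these two prices the firm operates at a loss; above ¥67 it earns a profit.

Shutdown price = ¥4; break-even price = ¥67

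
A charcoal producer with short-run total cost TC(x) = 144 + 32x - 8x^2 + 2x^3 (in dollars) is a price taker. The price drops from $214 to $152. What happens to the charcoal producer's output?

Output falls from 7 to 6

MC = 32 - 16x + 6x^2; the shutdown threshold is min AVC = $24 (at x = 2).
With P = $214 above the shutdown price, P = MC gives x = 7.
At P = $152 ≥ min AVC, set P = MC: x = 6. The firm stays open but cuts output.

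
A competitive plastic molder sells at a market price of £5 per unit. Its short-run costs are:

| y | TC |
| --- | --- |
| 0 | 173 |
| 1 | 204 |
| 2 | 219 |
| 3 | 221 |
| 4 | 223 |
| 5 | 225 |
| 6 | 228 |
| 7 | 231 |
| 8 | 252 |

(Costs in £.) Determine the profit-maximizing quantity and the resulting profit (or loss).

y = 0 (shut down); profit = -£173

Tabulate TR − TC: y=0: -173; y=1: -199; y=2: -209; y=3: -206; y=4: -203; y=5: -200; y=6: -198; y=7: -196; y=8: -212.
Profit is highest at y = 0. Equivalently, the lowest AVC in the table is 58/7 ≈ £8.29 at y = 7, and P = £5 falls below it — price never covers variable cost, so the firm shuts down and loses only its fixed cost.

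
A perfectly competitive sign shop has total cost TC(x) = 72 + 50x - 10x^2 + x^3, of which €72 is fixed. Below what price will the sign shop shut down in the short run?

€25 per unit

The shutdown price is the minimum of AVC. VC = 50x - 10x^2 + x^3, so AVC = 50 - 10x + x^2.
dAVC/dx = -10 + 2x = 0 gives x = 5. min AVC = 50 - 10·5 + 5^2 = 25.
So the shutdown price is €25.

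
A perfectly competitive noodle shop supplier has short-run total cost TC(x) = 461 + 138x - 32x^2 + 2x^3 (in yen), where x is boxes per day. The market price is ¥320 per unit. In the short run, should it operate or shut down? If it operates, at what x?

Strip out fixed cost: VC = 138x - 32x^2 + 2x^3. Then AVC = 138 - 32x + 2x^2 and MC = 138 - 64x + 6x^2.
AVC hits its minimum where MC = AVC, at x = 8, giving min AVC = 138 - 32·8 + 2·8^2 = ¥10.
Since P = ¥320 ≥ min AVC = ¥10, price covers variable cost and the firm should produce.
P = MC gives -182 - 64x + 6x^2 = 0, with roots -7/3 and 13. Take the larger (rising MC): x* = 13.
Check: AVC at x = 13 is ¥60 ≤ P, so revenue covers variable cost.
Profit = P·x − TC = 320·13 − 1241 = ¥2919.

Produce at x = 13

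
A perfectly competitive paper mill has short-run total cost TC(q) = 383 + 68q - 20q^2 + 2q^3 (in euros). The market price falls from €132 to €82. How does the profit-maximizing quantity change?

MC = 68 - 40q + 6q^2; the shutdown threshold is min AVC = €18 (at q = 5).
At P = €132 ≥ min AVC, set P = MC on the rising branch: q = 8.
At P = €82 ≥ min AVC, set P = MC: q = 7. The firm stays open but cuts output.

Output falls from 8 to 7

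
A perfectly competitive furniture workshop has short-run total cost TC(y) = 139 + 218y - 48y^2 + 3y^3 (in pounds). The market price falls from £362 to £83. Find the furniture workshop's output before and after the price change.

Output falls from 12 to 9

AVC = 218 - 48y + 3y^2, minimized at y = 8 where min AVC = £26. MC = 218 - 96y + 9y^2.
With P = £362 above the shutdown price, P = MC gives y = 12.
At P = £83 ≥ min AVC, set P = MC: y = 9. The firm stays open but cuts output.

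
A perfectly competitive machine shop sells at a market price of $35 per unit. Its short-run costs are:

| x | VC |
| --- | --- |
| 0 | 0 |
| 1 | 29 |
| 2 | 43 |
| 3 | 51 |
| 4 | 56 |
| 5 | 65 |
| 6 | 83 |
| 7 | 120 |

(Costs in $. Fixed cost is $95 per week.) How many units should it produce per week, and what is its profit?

x = 6; profit = $32

Compute π = P·x − TC at each output: x=0: -95; x=1: -89; x=2: -68; x=3: -41; x=4: -11; x=5: 15; x=6: 32; x=7: 30.
Profit is maximized at x = 6. AVC there is 83/6 = $13.83 ≤ P, so producing beats shutting down (which would give -$95).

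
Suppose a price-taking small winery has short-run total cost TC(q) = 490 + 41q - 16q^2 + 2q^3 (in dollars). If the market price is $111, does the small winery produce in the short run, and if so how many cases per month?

Variable cost is VC = 41q - 16q^2 + 2q^3, so AVC = VC/q = 41 - 16q + 2q^2 and MC = dTC/dq = 41 - 32q + 6q^2.
The AVC parabola has its vertex at q = 16/4 = 4, where AVC = 41 - 16·4 + 2·4^2 = $9.
P = $111 exceeds min AVC = $9, so the firm stays open.
Set P = MC: 111 = 41 - 32q + 6q^2 → -70 - 32q + 6q^2 = 0. The roots are q = -5/3 and q = 7; the profit-maximizing output is on the rising part of MC, so q* = 7.
Check: AVC at q = 7 is $27 ≤ P, so revenue covers variable cost.
Profit = P·q − TC = 111·7 − 679 = $98.

Produce at q = 7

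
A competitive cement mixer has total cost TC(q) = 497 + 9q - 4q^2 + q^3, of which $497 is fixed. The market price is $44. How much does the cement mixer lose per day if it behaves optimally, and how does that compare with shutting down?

AVC = 9 - 4q + q^2; min AVC = $5 at q = 2. Since P = $44 ≥ min AVC, the firm produces.
With MC = 9 - 8q + 3q^2, P = MC on the upward-sloping part at q* = 5.
TR = 44·5 = 220. TC = 497 + 70 = 567. Profit = 220 − 567 = -$347.
Shutting down would mean losing the fixed cost of $497, so operating at a loss of $347 is better by $150.

Profit = -$347 at q = 5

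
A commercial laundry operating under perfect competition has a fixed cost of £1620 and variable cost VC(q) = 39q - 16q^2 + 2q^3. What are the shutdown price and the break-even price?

Shutdown price = £7; break-even price = £237

AVC = 39 - 16q + 2q^2; minimized at q = 4, giving min AVC = £7. That is the shutdown price.
ATC = 1620/q + 39 - 16q + 2q^2. Setting dATC/dq = −1620/q^2 − 16 + 4q = 0 gives q = 9 (since 4·9^3 − 16·9^2 = 1620).
min ATC = 1620/9 + 39 − 16·9 + 2·9^2 = £237. That is the break-even price.
Between these two prices the firm operates at a loss; above £237 it earns a profit.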